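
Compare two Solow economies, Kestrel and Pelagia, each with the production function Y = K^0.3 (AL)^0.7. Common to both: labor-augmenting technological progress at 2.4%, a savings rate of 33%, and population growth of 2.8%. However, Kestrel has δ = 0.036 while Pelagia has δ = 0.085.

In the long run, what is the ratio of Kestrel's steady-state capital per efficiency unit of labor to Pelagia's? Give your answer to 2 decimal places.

Steady-state k* = [s/(n + g + δ)]^(1/(1−α)), so the ratio is [ (s_K/(n + g + δ)_K) / (s_P/(n + g + δ)_P) ]^1.4286.
s_K/(n + g + δ)_K = 0.33/0.088 = 3.7500; s_P/(n + g + δ)_P = 0.33/0.137 = 2.4088.
Ratio = (3.7500/2.4088)^1.4286 = 1.5568^1.4286 ≈ 1.8820

ratio ≈ 1.88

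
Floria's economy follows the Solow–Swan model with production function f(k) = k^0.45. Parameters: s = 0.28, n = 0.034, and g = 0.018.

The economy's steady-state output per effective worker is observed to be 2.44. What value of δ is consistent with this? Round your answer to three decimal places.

δ ≈ 0.042

In steady state, investment equals break-even investment: s·k^α = (n + g + δ)·k.
Since y* = [s/(n + g + δ)]^(α/(1−α)), we have s/(n + g + δ) = (y*)^((1−α)/α) = 2.44^1.2222 = 2.9749.
Therefore n + g + δ = s / 2.9749 = 0.28 / 2.9749 = 0.0941, so δ = 0.0941 − 0.052 = 0.0421.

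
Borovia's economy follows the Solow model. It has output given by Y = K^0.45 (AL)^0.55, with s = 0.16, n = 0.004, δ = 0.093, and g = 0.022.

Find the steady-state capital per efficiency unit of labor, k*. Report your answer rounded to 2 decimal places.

k* ≈ 1.71

In steady state, investment equals break-even investment: s·k^α = (n + g + δ)·k.
Rearranging, k^(1−α) = s / (n + g + δ).
k^0.55 = 0.16 / (0.004 + 0.022 + 0.093) = 0.16 / 0.119 = 1.3445
k* = 1.3445^(1/0.55) ≈ 1.7130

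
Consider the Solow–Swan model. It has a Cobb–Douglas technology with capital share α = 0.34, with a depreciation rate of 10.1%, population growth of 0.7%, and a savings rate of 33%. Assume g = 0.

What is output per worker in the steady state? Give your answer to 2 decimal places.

y* = 1.78

At the steady state, Δk = 0, so s·k^α = (n + δ)·k.
Dividing both sides by k: k^(1−α) = s / (n + δ).
k^0.66 = 0.33 / (0.007 + 0.101) = 0.33 / 0.108 = 3.0556
k* = 3.0556^(1/0.66) ≈ 5.4324
y* = (k*)^α = 5.4324^0.34 ≈ 1.7779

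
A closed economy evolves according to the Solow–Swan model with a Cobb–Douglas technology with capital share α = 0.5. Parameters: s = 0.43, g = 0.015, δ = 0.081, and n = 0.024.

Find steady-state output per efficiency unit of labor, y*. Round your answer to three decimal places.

In steady state, investment equals break-even investment: s·k^α = (n + g + δ)·k.
Rearranging, k^(1−α) = s / (n + g + δ).
k^0.5 = 0.43 / (0.024 + 0.015 + 0.081) = 0.43 / 0.120 = 3.5833
k* = 3.5833^(1/0.5) ≈ 12.8400
y* = (k*)^α = 12.8400^0.5 ≈ 3.5833

y* = 3.583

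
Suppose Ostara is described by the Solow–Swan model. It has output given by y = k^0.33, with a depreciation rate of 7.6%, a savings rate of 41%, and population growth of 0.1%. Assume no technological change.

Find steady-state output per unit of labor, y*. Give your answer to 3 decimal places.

y* ≈ 2.279

Steady state requires s·f(k) = (n + δ)·k, i.e. s·k^α = (n + δ)·k.
Dividing both sides by k: k^(1−α) = s / (n + δ).
k^0.67 = 0.41 / (0.001 + 0.076) = 0.41 / 0.077 = 5.3247
k* = 5.3247^(1/0.67) ≈ 12.1345
y* = (k*)^α = 12.1345^0.33 ≈ 2.2789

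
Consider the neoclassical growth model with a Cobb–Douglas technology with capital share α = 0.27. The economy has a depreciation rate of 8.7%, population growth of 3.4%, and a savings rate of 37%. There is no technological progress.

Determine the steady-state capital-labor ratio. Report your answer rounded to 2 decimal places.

k* ≈ 4.62

In steady state, investment equals break-even investment: s·k^α = (n + δ)·k.
Dividing both sides by k: k^(1−α) = s / (n + δ).
k^0.73 = 0.37 / (0.034 + 0.087) = 0.37 / 0.121 = 3.0579
k* = 3.0579^(1/0.73) ≈ 4.6234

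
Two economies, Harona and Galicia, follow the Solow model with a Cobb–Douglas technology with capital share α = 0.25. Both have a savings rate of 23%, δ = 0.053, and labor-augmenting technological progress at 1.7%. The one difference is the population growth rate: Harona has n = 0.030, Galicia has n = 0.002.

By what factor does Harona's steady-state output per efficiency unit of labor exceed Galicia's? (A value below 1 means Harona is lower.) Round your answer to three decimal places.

y*_H / y*_G ≈ 0.896

Steady-state y* = [s/(n + g + δ)]^(α/(1−α)), so the ratio is [ (s_H/(n + g + δ)_H) / (s_G/(n + g + δ)_G) ]^0.3333.
s_H/(n + g + δ)_H = 0.23/0.100 = 2.3000; s_G/(n + g + δ)_G = 0.23/0.072 = 3.1944.
Ratio = (2.3000/3.1944)^0.3333 = 0.7200^0.3333 ≈ 0.8963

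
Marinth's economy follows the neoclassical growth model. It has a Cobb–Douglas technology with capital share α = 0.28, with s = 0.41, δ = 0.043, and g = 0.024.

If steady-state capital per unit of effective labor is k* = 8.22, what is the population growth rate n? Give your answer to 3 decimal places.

In steady state, investment equals break-even investment: s·k^α = (n + g + δ)·k.
So s / (n + g + δ) = (k*)^(1−α) = 8.22^0.72 = 4.5573.
Therefore n + g + δ = s / 4.5573 = 0.41 / 4.5573 = 0.0900, so n = 0.0900 − 0.067 = 0.0230.

n ≈ 0.023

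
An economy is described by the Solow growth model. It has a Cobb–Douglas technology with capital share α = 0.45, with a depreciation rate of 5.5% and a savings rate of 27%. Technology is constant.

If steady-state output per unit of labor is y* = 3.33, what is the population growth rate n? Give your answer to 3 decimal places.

n ≈ 0.007

In steady state, investment equals break-even investment: s·k^α = (n + δ)·k.
Since y* = [s/(n + δ)]^(α/(1−α)), we have s/(n + δ) = (y*)^((1−α)/α) = 3.33^1.2222 = 4.3504.
Therefore n + δ = s / 4.3504 = 0.27 / 4.3504 = 0.0621, so n = 0.0621 − 0.055 = 0.0071.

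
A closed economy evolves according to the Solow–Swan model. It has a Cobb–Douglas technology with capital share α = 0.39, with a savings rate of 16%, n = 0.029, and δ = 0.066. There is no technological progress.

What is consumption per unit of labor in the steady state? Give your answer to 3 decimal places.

c* ≈ 1.172

At the steady state, Δk = 0, so s·k^α = (n + δ)·k.
Rearranging, k^(1−α) = s / (n + δ).
k^0.61 = 0.16 / (0.029 + 0.066) = 0.16 / 0.095 = 1.6842
k* = 1.6842^(1/0.61) ≈ 2.3504
y* = (k*)^α = 2.3504^0.39 ≈ 1.3955
c* = (1 − s)·y* = (1 − 0.16) × 1.3955 ≈ 1.1722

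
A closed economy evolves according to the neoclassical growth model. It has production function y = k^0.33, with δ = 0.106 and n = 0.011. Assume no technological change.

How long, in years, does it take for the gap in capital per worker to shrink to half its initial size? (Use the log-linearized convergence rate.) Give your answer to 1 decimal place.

about 8.8 years

Near the steady state the convergence rate is λ = (1 − α)(n + δ).
λ = (1 − 0.33) × 0.117 = 0.67 × 0.117 = 0.07839
Half-life = ln 2 / λ = 0.6931 / 0.07839 ≈ 8.84 years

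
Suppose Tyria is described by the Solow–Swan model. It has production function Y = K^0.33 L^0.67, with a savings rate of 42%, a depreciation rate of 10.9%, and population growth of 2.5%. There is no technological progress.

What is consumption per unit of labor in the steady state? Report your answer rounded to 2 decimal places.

At the steady state, Δk = 0, so s·k^α = (n + δ)·k.
Rearranging, k^(1−α) = s / (n + δ).
k^0.67 = 0.42 / (0.025 + 0.109) = 0.42 / 0.134 = 3.1343
k* = 3.1343^(1/0.67) ≈ 5.5018
y* = (k*)^α = 5.5018^0.33 ≈ 1.7554
c* = (1 − s)·y* = (1 − 0.42) × 1.7554 ≈ 1.0181

c* = 1.02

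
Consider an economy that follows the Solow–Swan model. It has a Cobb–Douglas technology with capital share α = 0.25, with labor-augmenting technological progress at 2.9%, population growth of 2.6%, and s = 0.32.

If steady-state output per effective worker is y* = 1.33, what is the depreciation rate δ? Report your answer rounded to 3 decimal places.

Steady state requires s·f(k) = (n + g + δ)·k, i.e. s·k^α = (n + g + δ)·k.
Since y* = [s/(n + g + δ)]^(α/(1−α)), we have s/(n + g + δ) = (y*)^((1−α)/α) = 1.33^3 = 2.3526.
Therefore n + g + δ = s / 2.3526 = 0.32 / 2.3526 = 0.1360, so δ = 0.1360 − 0.055 = 0.0810.

δ ≈ 0.081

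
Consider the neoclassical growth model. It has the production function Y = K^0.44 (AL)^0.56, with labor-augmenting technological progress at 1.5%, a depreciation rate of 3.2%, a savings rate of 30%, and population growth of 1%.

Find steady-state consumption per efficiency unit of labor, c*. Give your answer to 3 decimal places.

At the steady state, Δk = 0, so s·k^α = (n + g + δ)·k.
Dividing both sides by k: k^(1−α) = s / (n + g + δ).
k^0.56 = 0.30 / (0.010 + 0.015 + 0.032) = 0.30 / 0.057 = 5.2632
k* = 5.2632^(1/0.56) ≈ 19.4065
y* = (k*)^α = 19.4065^0.44 ≈ 3.6872
c* = (1 − s)·y* = (1 − 0.30) × 3.6872 ≈ 2.5810

c* = 2.581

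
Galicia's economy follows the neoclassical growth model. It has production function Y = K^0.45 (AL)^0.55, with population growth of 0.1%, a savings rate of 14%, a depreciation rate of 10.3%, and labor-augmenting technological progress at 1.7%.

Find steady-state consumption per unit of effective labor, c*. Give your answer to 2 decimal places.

At the steady state, Δk = 0, so s·k^α = (n + g + δ)·k.
Dividing both sides by k: k^(1−α) = s / (n + g + δ).
k^0.55 = 0.14 / (0.001 + 0.017 + 0.103) = 0.14 / 0.121 = 1.1570
k* = 1.1570^(1/0.55) ≈ 1.3036
y* = (k*)^α = 1.3036^0.45 ≈ 1.1267
c* = (1 − s)·y* = (1 − 0.14) × 1.1267 ≈ 0.9690

c* ≈ 0.97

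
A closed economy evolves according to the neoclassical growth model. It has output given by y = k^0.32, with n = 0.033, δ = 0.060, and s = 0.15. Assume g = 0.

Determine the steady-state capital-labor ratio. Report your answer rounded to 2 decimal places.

In steady state, investment equals break-even investment: s·k^α = (n + δ)·k.
Rearranging, k^(1−α) = s / (n + δ).
k^0.68 = 0.15 / (0.033 + 0.060) = 0.15 / 0.093 = 1.6129
k* = 1.6129^(1/0.68) ≈ 2.0198

k* = 2.02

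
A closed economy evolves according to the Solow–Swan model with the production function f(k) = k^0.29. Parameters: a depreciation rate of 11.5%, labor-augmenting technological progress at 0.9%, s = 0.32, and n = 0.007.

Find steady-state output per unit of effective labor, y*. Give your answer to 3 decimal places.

In steady state, investment equals break-even investment: s·k^α = (n + g + δ)·k.
Dividing both sides by k: k^(1−α) = s / (n + g + δ).
k^0.71 = 0.32 / (0.007 + 0.009 + 0.115) = 0.32 / 0.131 = 2.4427
k* = 2.4427^(1/0.71) ≈ 3.5180
y* = (k*)^α = 3.5180^0.29 ≈ 1.4402

y* = 1.440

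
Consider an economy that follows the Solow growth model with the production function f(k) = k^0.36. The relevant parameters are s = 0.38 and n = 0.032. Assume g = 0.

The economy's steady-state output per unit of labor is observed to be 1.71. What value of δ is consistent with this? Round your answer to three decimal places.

At the steady state, Δk = 0, so s·k^α = (n + δ)·k.
Since y* = [s/(n + δ)]^(α/(1−α)), we have s/(n + δ) = (y*)^((1−α)/α) = 1.71^1.7778 = 2.5955.
Therefore n + δ = s / 2.5955 = 0.38 / 2.5955 = 0.1464, so δ = 0.1464 − 0.032 = 0.1144.

δ ≈ 0.114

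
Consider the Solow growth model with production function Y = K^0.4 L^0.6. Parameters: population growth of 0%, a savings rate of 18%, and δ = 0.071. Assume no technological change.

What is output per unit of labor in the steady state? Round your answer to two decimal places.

y* = 1.86

Steady state requires s·f(k) = (n + δ)·k, i.e. s·k^α = (n + δ)·k.
Dividing both sides by k: k^(1−α) = s / (n + δ).
k^0.6 = 0.18 / (0.000 + 0.071) = 0.18 / 0.071 = 2.5352
k* = 2.5352^(1/0.6) ≈ 4.7136
y* = (k*)^α = 4.7136^0.4 ≈ 1.8593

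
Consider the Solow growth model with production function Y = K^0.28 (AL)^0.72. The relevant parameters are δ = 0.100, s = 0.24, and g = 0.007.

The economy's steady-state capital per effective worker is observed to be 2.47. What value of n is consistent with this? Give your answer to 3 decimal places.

n ≈ 0.018

Steady state requires s·f(k) = (n + g + δ)·k, i.e. s·k^α = (n + g + δ)·k.
So s / (n + g + δ) = (k*)^(1−α) = 2.47^0.72 = 1.9175.
Therefore n + g + δ = s / 1.9175 = 0.24 / 1.9175 = 0.1252, so n = 0.1252 − 0.107 = 0.0182.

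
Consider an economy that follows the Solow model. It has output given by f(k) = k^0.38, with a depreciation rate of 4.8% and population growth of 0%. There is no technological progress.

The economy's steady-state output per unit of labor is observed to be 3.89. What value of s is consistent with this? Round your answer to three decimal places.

s ≈ 0.440

Steady state requires s·f(k) = (n + δ)·k, i.e. s·k^α = (n + δ)·k.
Since y* = [s/(n + δ)]^(α/(1−α)), we have s/(n + δ) = (y*)^((1−α)/α) = 3.89^1.6316 = 9.1741.
Therefore s = 9.1741 × (n + δ) = 9.1741 × 0.048 = 0.4404.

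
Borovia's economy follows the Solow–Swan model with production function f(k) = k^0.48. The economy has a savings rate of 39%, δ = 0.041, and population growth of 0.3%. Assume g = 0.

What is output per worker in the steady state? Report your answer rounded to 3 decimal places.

At the steady state, Δk = 0, so s·k^α = (n + δ)·k.
Dividing both sides by k: k^(1−α) = s / (n + δ).
k^0.52 = 0.39 / (0.003 + 0.041) = 0.39 / 0.044 = 8.8636
k* = 8.8636^(1/0.52) ≈ 66.4243
y* = (k*)^α = 66.4243^0.48 ≈ 7.4941

y* = 7.494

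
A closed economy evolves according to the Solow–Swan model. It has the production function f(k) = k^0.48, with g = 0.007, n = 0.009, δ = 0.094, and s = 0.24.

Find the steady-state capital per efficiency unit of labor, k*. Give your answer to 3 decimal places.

In steady state, investment equals break-even investment: s·k^α = (n + g + δ)·k.
Rearranging, k^(1−α) = s / (n + g + δ).
k^0.52 = 0.24 / (0.009 + 0.007 + 0.094) = 0.24 / 0.110 = 2.1818
k* = 2.1818^(1/0.52) ≈ 4.4830

k* ≈ 4.483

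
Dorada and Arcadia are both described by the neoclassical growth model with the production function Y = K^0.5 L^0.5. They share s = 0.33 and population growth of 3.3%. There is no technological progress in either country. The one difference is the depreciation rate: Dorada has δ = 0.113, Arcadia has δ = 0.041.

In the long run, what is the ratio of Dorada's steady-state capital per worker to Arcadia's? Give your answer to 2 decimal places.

Steady-state k* = [s/(n + δ)]^(1/(1−α)), so the ratio is [ (s_D/(n + δ)_D) / (s_A/(n + δ)_A) ]^2.
s_D/(n + δ)_D = 0.33/0.146 = 2.2603; s_A/(n + δ)_A = 0.33/0.074 = 4.4595.
Ratio = (2.2603/4.4595)^2 = 0.5069^2 ≈ 0.2569

k*_D / k*_A ≈ 0.26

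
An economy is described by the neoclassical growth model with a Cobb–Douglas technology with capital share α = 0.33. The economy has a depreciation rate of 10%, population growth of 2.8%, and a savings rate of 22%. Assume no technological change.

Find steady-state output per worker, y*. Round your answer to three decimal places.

At the steady state, Δk = 0, so s·k^α = (n + δ)·k.
Rearranging, k^(1−α) = s / (n + δ).
k^0.67 = 0.22 / (0.028 + 0.100) = 0.22 / 0.128 = 1.7188
k* = 1.7188^(1/0.67) ≈ 2.2443
y* = (k*)^α = 2.2443^0.33 ≈ 1.3057

y* ≈ 1.306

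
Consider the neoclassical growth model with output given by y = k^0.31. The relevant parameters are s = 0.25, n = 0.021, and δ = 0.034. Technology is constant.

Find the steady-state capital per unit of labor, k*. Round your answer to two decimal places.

At the steady state, Δk = 0, so s·k^α = (n + δ)·k.
Dividing both sides by k: k^(1−α) = s / (n + δ).
k^0.69 = 0.25 / (0.021 + 0.034) = 0.25 / 0.055 = 4.5455
k* = 4.5455^(1/0.69) ≈ 8.9746

k* = 8.97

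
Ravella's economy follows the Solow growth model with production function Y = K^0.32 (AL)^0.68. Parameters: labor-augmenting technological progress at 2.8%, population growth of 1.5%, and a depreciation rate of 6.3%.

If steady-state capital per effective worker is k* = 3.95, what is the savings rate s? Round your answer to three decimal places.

s ≈ 0.270

Steady state requires s·f(k) = (n + g + δ)·k, i.e. s·k^α = (n + g + δ)·k.
So s / (n + g + δ) = (k*)^(1−α) = 3.95^0.68 = 2.5450.
Therefore s = 2.5450 × (n + g + δ) = 2.5450 × 0.106 = 0.2698.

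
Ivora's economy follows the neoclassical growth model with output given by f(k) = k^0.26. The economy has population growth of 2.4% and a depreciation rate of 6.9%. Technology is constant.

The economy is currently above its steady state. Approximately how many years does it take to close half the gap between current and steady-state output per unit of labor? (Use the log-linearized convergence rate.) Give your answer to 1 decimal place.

about 10.1 years

Near the steady state the convergence rate is λ = (1 − α)(n + δ).
λ = (1 − 0.26) × 0.093 = 0.74 × 0.093 = 0.06882
Half-life = ln 2 / λ = 0.6931 / 0.06882 ≈ 10.07 years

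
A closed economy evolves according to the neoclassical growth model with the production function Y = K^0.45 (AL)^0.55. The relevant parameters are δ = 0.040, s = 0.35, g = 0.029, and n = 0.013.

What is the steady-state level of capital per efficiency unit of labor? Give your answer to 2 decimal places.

k* ≈ 13.99

Steady state requires s·f(k) = (n + g + δ)·k, i.e. s·k^α = (n + g + δ)·k.
Dividing both sides by k: k^(1−α) = s / (n + g + δ).
k^0.55 = 0.35 / (0.013 + 0.029 + 0.040) = 0.35 / 0.082 = 4.2683
k* = 4.2683^(1/0.55) ≈ 13.9932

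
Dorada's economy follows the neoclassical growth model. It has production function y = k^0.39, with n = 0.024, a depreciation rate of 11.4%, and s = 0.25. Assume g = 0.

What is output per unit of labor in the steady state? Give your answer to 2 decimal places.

In steady state, investment equals break-even investment: s·k^α = (n + δ)·k.
Rearranging, k^(1−α) = s / (n + δ).
k^0.61 = 0.25 / (0.024 + 0.114) = 0.25 / 0.138 = 1.8116
k* = 1.8116^(1/0.61) ≈ 2.6488
y* = (k*)^α = 2.6488^0.39 ≈ 1.4621

y* = 1.46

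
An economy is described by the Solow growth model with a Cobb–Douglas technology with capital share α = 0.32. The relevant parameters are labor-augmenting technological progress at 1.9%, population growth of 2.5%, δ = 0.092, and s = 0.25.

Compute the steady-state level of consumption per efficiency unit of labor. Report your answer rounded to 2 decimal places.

c* ≈ 1.00

At the steady state, Δk = 0, so s·k^α = (n + g + δ)·k.
Rearranging, k^(1−α) = s / (n + g + δ).
k^0.68 = 0.25 / (0.025 + 0.019 + 0.092) = 0.25 / 0.136 = 1.8382
k* = 1.8382^(1/0.68) ≈ 2.4480
y* = (k*)^α = 2.4480^0.32 ≈ 1.3317
c* = (1 − s)·y* = (1 − 0.25) × 1.3317 ≈ 0.9988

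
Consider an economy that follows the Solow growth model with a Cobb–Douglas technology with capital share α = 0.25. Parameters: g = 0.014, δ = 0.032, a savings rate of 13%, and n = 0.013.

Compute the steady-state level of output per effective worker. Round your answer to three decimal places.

In steady state, investment equals break-even investment: s·k^α = (n + g + δ)·k.
Dividing both sides by k: k^(1−α) = s / (n + g + δ).
k^0.75 = 0.13 / (0.013 + 0.014 + 0.032) = 0.13 / 0.059 = 2.2034
k* = 2.2034^(1/0.75) ≈ 2.8672
y* = (k*)^α = 2.8672^0.25 ≈ 1.3013

y* = 1.301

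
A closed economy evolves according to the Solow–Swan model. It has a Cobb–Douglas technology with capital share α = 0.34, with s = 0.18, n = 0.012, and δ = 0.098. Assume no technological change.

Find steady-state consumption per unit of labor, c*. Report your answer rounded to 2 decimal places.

Steady state requires s·f(k) = (n + δ)·k, i.e. s·k^α = (n + δ)·k.
Rearranging, k^(1−α) = s / (n + δ).
k^0.66 = 0.18 / (0.012 + 0.098) = 0.18 / 0.110 = 1.6364
k* = 1.6364^(1/0.66) ≈ 2.1090
y* = (k*)^α = 2.1090^0.34 ≈ 1.2888
c* = (1 − s)·y* = (1 − 0.18) × 1.2888 ≈ 1.0568

c* = 1.06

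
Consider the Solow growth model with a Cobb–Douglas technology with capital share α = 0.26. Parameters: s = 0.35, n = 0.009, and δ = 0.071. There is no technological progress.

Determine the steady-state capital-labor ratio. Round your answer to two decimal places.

k* = 7.35

Steady state requires s·f(k) = (n + δ)·k, i.e. s·k^α = (n + δ)·k.
Rearranging, k^(1−α) = s / (n + δ).
k^0.74 = 0.35 / (0.009 + 0.071) = 0.35 / 0.080 = 4.3750
k* = 4.3750^(1/0.74) ≈ 7.3483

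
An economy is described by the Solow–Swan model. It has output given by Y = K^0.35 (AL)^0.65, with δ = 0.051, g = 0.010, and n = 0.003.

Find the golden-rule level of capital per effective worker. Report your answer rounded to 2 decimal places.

k_gold ≈ 13.65

The golden rule sets f'(k) = n + g + δ, i.e. α·k^(α−1) = n + g + δ.
So k^(1−α) = α / (n + g + δ) = 0.35 / 0.064 = 5.4688.
k_gold = 5.4688^(1/0.65) ≈ 13.6527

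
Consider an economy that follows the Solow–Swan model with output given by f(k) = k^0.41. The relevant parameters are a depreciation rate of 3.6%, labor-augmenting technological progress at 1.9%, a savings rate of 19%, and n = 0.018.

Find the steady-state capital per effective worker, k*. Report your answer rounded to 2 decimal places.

k* ≈ 5.06

At the steady state, Δk = 0, so s·k^α = (n + g + δ)·k.
Rearranging, k^(1−α) = s / (n + g + δ).
k^0.59 = 0.19 / (0.018 + 0.019 + 0.036) = 0.19 / 0.073 = 2.6027
k* = 2.6027^(1/0.59) ≈ 5.0595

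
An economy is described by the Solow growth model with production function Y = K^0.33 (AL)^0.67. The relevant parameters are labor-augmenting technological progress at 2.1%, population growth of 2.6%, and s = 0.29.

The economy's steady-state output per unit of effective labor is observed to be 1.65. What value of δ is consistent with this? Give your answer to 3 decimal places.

In steady state, investment equals break-even investment: s·k^α = (n + g + δ)·k.
Since y* = [s/(n + g + δ)]^(α/(1−α)), we have s/(n + g + δ) = (y*)^((1−α)/α) = 1.65^2.0303 = 2.7641.
Therefore n + g + δ = s / 2.7641 = 0.29 / 2.7641 = 0.1049, so δ = 0.1049 − 0.047 = 0.0579.

δ ≈ 0.058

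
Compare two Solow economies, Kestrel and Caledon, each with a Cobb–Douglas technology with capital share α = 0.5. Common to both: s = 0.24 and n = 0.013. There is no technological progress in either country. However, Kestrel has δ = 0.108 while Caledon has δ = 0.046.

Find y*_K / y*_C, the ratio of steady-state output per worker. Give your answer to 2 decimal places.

Steady-state y* = [s/(n + δ)]^(α/(1−α)), so the ratio is [ (s_K/(n + δ)_K) / (s_C/(n + δ)_C) ]^1.
s_K/(n + δ)_K = 0.24/0.121 = 1.9835; s_C/(n + δ)_C = 0.24/0.059 = 4.0678.
Ratio = (1.9835/4.0678)^1 = 0.4876^1 ≈ 0.4876

y*_K / y*_C ≈ 0.49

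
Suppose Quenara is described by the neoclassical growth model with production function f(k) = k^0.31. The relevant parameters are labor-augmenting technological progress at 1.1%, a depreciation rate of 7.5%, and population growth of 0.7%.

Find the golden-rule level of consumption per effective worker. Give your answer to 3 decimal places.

At the golden rule, f'(k) = n + g + δ, so α·k^(α−1) = n + g + δ and k_gold = (α/(n + g + δ))^(1/(1−α)).
k_gold = (0.31/0.093)^(1/0.69) = 3.3333^1.4493 ≈ 5.7253
c_gold = f(k_gold) − (n + g + δ)·k_gold = 1.7176 − 0.093×5.7253 ≈ 1.1851

c_gold ≈ 1.185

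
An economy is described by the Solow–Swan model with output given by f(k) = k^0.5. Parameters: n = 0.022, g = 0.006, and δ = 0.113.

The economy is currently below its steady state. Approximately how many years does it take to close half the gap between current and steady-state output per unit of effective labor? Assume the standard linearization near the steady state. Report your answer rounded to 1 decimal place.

about 9.8 years

Near the steady state the convergence rate is λ = (1 − α)(n + g + δ).
λ = (1 − 0.5) × 0.141 = 0.5 × 0.141 = 0.0705
Half-life = ln 2 / λ = 0.6931 / 0.0705 ≈ 9.83 years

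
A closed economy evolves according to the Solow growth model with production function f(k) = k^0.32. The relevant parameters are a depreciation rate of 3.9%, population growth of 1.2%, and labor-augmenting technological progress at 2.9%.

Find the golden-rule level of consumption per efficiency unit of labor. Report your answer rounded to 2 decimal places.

At the golden rule, f'(k) = n + g + δ, so α·k^(α−1) = n + g + δ and k_gold = (α/(n + g + δ))^(1/(1−α)).
k_gold = (0.32/0.080)^(1/0.68) = 4.0000^1.4706 ≈ 7.6805
c_gold = f(k_gold) − (n + g + δ)·k_gold = 1.9201 − 0.080×7.6805 ≈ 1.3057

c_gold ≈ 1.31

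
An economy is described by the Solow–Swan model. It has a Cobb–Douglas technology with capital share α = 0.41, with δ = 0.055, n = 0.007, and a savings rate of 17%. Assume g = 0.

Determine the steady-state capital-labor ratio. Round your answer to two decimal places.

At the steady state, Δk = 0, so s·k^α = (n + δ)·k.
Rearranging, k^(1−α) = s / (n + δ).
k^0.59 = 0.17 / (0.007 + 0.055) = 0.17 / 0.062 = 2.7419
k* = 2.7419^(1/0.59) ≈ 5.5266

k* ≈ 5.53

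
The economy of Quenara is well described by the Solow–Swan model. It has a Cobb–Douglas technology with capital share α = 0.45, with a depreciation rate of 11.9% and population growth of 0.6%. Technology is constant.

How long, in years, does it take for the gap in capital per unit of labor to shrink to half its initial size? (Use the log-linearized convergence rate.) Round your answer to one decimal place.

about 10.1 years

Near the steady state the convergence rate is λ = (1 − α)(n + δ).
λ = (1 − 0.45) × 0.125 = 0.55 × 0.125 = 0.06875
Half-life = ln 2 / λ = 0.6931 / 0.06875 ≈ 10.08 years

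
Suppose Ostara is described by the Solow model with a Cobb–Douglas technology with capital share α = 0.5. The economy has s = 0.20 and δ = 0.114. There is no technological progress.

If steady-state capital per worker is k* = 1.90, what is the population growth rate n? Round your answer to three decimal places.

Steady state requires s·f(k) = (n + δ)·k, i.e. s·k^α = (n + δ)·k.
So s / (n + δ) = (k*)^(1−α) = 1.90^0.5 = 1.3784.
Therefore n + δ = s / 1.3784 = 0.20 / 1.3784 = 0.1451, so n = 0.1451 − 0.114 = 0.0311.

n ≈ 0.031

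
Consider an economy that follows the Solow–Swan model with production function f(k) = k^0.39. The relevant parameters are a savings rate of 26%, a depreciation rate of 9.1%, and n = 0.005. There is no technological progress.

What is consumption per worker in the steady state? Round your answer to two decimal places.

c* = 1.40

In steady state, investment equals break-even investment: s·k^α = (n + δ)·k.
Rearranging, k^(1−α) = s / (n + δ).
k^0.61 = 0.26 / (0.005 + 0.091) = 0.26 / 0.096 = 2.7083
k* = 2.7083^(1/0.61) ≈ 5.1208
y* = (k*)^α = 5.1208^0.39 ≈ 1.8908
c* = (1 − s)·y* = (1 − 0.26) × 1.8908 ≈ 1.3992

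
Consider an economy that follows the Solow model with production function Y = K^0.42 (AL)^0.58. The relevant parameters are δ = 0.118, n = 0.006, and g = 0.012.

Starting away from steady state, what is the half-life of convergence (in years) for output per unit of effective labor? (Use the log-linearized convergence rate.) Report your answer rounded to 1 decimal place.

about 8.8 years

Near the steady state the convergence rate is λ = (1 − α)(n + g + δ).
λ = (1 − 0.42) × 0.136 = 0.58 × 0.136 = 0.07888
Half-life = ln 2 / λ = 0.6931 / 0.07888 ≈ 8.79 years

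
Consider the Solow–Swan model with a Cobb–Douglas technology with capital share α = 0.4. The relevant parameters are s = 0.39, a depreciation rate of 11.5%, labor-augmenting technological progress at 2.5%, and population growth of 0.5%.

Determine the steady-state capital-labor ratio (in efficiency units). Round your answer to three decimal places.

At the steady state, Δk = 0, so s·k^α = (n + g + δ)·k.
Rearranging, k^(1−α) = s / (n + g + δ).
k^0.6 = 0.39 / (0.005 + 0.025 + 0.115) = 0.39 / 0.145 = 2.6897
k* = 2.6897^(1/0.6) ≈ 5.2020

k* = 5.202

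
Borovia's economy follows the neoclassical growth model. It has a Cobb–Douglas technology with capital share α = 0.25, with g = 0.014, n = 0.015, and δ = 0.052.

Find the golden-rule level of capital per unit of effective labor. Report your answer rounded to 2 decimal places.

The golden rule sets f'(k) = n + g + δ, i.e. α·k^(α−1) = n + g + δ.
So k^(1−α) = α / (n + g + δ) = 0.25 / 0.081 = 3.0864.
k_gold = 3.0864^(1/0.75) ≈ 4.4937

k_gold ≈ 4.49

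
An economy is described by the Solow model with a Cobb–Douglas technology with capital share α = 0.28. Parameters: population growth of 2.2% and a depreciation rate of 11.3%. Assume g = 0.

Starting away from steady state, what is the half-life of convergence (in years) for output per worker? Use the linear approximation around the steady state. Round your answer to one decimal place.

half-life ≈ 7.1 years

Near the steady state the convergence rate is λ = (1 − α)(n + δ).
λ = (1 − 0.28) × 0.135 = 0.72 × 0.135 = 0.0972
Half-life = ln 2 / λ = 0.6931 / 0.0972 ≈ 7.13 years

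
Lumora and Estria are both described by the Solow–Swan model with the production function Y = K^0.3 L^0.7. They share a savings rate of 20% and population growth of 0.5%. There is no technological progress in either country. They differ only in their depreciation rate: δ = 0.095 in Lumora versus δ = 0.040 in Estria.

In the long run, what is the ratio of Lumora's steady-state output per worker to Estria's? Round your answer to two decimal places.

Steady-state y* = [s/(n + δ)]^(α/(1−α)), so the ratio is [ (s_L/(n + δ)_L) / (s_E/(n + δ)_E) ]^0.4286.
s_L/(n + δ)_L = 0.20/0.100 = 2.0000; s_E/(n + δ)_E = 0.20/0.045 = 4.4444.
Ratio = (2.0000/4.4444)^0.4286 = 0.4500^0.4286 ≈ 0.7102

y*_L / y*_E ≈ 0.71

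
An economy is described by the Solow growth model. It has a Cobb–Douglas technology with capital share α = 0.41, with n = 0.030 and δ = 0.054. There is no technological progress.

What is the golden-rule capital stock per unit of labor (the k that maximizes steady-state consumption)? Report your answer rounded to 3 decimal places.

The golden rule sets f'(k) = n + δ, i.e. α·k^(α−1) = n + δ.
So k^(1−α) = α / (n + δ) = 0.41 / 0.084 = 4.8810.
k_gold = 4.8810^(1/0.59) ≈ 14.6880

k_gold ≈ 14.688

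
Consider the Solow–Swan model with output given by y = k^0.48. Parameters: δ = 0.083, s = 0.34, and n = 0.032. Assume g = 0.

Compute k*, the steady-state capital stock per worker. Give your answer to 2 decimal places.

In steady state, investment equals break-even investment: s·k^α = (n + δ)·k.
Rearranging, k^(1−α) = s / (n + δ).
k^0.52 = 0.34 / (0.032 + 0.083) = 0.34 / 0.115 = 2.9565
k* = 2.9565^(1/0.52) ≈ 8.0416

k* ≈ 8.04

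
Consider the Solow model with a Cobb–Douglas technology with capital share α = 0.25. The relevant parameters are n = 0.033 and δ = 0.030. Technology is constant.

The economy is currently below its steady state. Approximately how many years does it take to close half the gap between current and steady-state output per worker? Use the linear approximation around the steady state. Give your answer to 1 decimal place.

Near the steady state the convergence rate is λ = (1 − α)(n + δ).
λ = (1 − 0.25) × 0.063 = 0.75 × 0.063 = 0.04725
Half-life = ln 2 / λ = 0.6931 / 0.04725 ≈ 14.67 years

half-life ≈ 14.7 years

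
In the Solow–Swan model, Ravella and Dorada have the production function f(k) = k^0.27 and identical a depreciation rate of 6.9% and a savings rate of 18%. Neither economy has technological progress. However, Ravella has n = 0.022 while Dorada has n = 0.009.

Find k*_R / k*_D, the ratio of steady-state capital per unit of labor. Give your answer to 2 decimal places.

Steady-state k* = [s/(n + δ)]^(1/(1−α)), so the ratio is [ (s_R/(n + δ)_R) / (s_D/(n + δ)_D) ]^1.3699.
s_R/(n + δ)_R = 0.18/0.091 = 1.9780; s_D/(n + δ)_D = 0.18/0.078 = 2.3077.
Ratio = (1.9780/2.3077)^1.3699 = 0.8571^1.3699 ≈ 0.8096

k*_R / k*_D ≈ 0.81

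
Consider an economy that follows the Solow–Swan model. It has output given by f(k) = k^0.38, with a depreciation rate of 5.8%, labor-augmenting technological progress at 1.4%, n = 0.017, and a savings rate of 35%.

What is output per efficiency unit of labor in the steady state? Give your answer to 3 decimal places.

y* ≈ 2.315

In steady state, investment equals break-even investment: s·k^α = (n + g + δ)·k.
Dividing both sides by k: k^(1−α) = s / (n + g + δ).
k^0.62 = 0.35 / (0.017 + 0.014 + 0.058) = 0.35 / 0.089 = 3.9326
k* = 3.9326^(1/0.62) ≈ 9.1025
y* = (k*)^α = 9.1025^0.38 ≈ 2.3146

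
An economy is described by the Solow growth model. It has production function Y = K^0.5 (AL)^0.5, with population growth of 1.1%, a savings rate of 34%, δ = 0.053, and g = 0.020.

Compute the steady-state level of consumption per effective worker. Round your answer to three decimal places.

c* ≈ 2.671

Steady state requires s·f(k) = (n + g + δ)·k, i.e. s·k^α = (n + g + δ)·k.
Rearranging, k^(1−α) = s / (n + g + δ).
k^0.5 = 0.34 / (0.011 + 0.020 + 0.053) = 0.34 / 0.084 = 4.0476
k* = 4.0476^(1/0.5) ≈ 16.3831
y* = (k*)^α = 16.3831^0.5 ≈ 4.0476
c* = (1 − s)·y* = (1 − 0.34) × 4.0476 ≈ 2.6714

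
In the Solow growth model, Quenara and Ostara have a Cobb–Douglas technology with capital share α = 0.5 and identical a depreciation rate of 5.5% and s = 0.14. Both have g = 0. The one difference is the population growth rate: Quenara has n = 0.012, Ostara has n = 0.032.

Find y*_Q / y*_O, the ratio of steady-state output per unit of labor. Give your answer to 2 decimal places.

y*_Q / y*_O ≈ 1.30

Steady-state y* = [s/(n + δ)]^(α/(1−α)), so the ratio is [ (s_Q/(n + δ)_Q) / (s_O/(n + δ)_O) ]^1.
s_Q/(n + δ)_Q = 0.14/0.067 = 2.0896; s_O/(n + δ)_O = 0.14/0.087 = 1.6092.
Ratio = (2.0896/1.6092)^1 = 1.2985^1 ≈ 1.2985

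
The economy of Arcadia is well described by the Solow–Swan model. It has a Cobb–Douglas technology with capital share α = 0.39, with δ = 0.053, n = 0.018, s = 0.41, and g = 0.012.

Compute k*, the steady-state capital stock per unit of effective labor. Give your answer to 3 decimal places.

k* ≈ 13.716

In steady state, investment equals break-even investment: s·k^α = (n + g + δ)·k.
Dividing both sides by k: k^(1−α) = s / (n + g + δ).
k^0.61 = 0.41 / (0.018 + 0.012 + 0.053) = 0.41 / 0.083 = 4.9398
k* = 4.9398^(1/0.61) ≈ 13.7160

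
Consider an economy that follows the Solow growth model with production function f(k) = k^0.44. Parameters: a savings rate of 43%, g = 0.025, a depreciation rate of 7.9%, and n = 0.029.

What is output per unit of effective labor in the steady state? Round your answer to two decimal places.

In steady state, investment equals break-even investment: s·k^α = (n + g + δ)·k.
Dividing both sides by k: k^(1−α) = s / (n + g + δ).
k^0.56 = 0.43 / (0.029 + 0.025 + 0.079) = 0.43 / 0.133 = 3.2331
k* = 3.2331^(1/0.56) ≈ 8.1289
y* = (k*)^α = 8.1289^0.44 ≈ 2.5143

y* ≈ 2.51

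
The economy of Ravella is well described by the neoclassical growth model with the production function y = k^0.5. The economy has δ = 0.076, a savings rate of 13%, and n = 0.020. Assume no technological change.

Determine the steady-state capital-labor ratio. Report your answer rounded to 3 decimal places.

Steady state requires s·f(k) = (n + δ)·k, i.e. s·k^α = (n + δ)·k.
Rearranging, k^(1−α) = s / (n + δ).
k^0.5 = 0.13 / (0.020 + 0.076) = 0.13 / 0.096 = 1.3542
k* = 1.3542^(1/0.5) ≈ 1.8339

k* ≈ 1.834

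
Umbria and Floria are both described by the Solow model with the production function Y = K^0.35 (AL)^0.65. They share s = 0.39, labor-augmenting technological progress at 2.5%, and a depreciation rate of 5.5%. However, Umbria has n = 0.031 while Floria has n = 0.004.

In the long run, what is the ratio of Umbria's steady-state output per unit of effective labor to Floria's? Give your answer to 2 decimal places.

Steady-state y* = [s/(n + g + δ)]^(α/(1−α)), so the ratio is [ (s_U/(n + g + δ)_U) / (s_F/(n + g + δ)_F) ]^0.5385.
s_U/(n + g + δ)_U = 0.39/0.111 = 3.5135; s_F/(n + g + δ)_F = 0.39/0.084 = 4.6429.
Ratio = (3.5135/4.6429)^0.5385 = 0.7567^0.5385 ≈ 0.8606

y*_U / y*_F ≈ 0.86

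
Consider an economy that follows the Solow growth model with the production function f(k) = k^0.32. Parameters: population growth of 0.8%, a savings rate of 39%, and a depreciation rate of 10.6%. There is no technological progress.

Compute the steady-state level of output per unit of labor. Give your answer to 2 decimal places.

y* ≈ 1.78

Steady state requires s·f(k) = (n + δ)·k, i.e. s·k^α = (n + δ)·k.
Dividing both sides by k: k^(1−α) = s / (n + δ).
k^0.68 = 0.39 / (0.008 + 0.106) = 0.39 / 0.114 = 3.4211
k* = 3.4211^(1/0.68) ≈ 6.1029
y* = (k*)^α = 6.1029^0.32 ≈ 1.7839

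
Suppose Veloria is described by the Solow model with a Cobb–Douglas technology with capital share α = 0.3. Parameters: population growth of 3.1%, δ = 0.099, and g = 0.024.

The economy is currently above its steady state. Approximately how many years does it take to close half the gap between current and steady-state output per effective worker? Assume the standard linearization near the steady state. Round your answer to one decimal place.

Near the steady state the convergence rate is λ = (1 − α)(n + g + δ).
λ = (1 − 0.3) × 0.154 = 0.7 × 0.154 = 0.1078
Half-life = ln 2 / λ = 0.6931 / 0.1078 ≈ 6.43 years

half-life ≈ 6.4 years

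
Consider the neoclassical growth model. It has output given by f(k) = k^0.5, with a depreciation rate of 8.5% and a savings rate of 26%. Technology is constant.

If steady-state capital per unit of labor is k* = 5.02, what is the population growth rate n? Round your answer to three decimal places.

n ≈ 0.031

At the steady state, Δk = 0, so s·k^α = (n + δ)·k.
So s / (n + δ) = (k*)^(1−α) = 5.02^0.5 = 2.2405.
Therefore n + δ = s / 2.2405 = 0.26 / 2.2405 = 0.1160, so n = 0.1160 − 0.085 = 0.0310.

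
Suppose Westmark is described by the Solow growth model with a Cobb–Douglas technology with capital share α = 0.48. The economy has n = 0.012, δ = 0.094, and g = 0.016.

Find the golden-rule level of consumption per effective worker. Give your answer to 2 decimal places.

At the golden rule, f'(k) = n + g + δ, so α·k^(α−1) = n + g + δ and k_gold = (α/(n + g + δ))^(1/(1−α)).
k_gold = (0.48/0.122)^(1/0.52) = 3.9344^1.9231 ≈ 13.9319
c_gold = f(k_gold) − (n + g + δ)·k_gold = 3.5410 − 0.122×13.9319 ≈ 1.8413

c_gold ≈ 1.84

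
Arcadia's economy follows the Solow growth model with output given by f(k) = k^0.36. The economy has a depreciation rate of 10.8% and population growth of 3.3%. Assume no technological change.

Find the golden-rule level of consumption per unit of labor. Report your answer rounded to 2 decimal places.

At the golden rule, f'(k) = n + δ, so α·k^(α−1) = n + δ and k_gold = (α/(n + δ))^(1/(1−α)).
k_gold = (0.36/0.141)^(1/0.64) = 2.5532^1.5625 ≈ 4.3258
c_gold = f(k_gold) − (n + δ)·k_gold = 1.6943 − 0.141×4.3258 ≈ 1.0844

c_gold ≈ 1.08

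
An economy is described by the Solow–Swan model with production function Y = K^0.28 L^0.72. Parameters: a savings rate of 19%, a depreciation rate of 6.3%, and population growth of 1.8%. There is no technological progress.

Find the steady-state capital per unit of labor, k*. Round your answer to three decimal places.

At the steady state, Δk = 0, so s·k^α = (n + δ)·k.
Rearranging, k^(1−α) = s / (n + δ).
k^0.72 = 0.19 / (0.018 + 0.063) = 0.19 / 0.081 = 2.3457
k* = 2.3457^(1/0.72) ≈ 3.2679

k* = 3.268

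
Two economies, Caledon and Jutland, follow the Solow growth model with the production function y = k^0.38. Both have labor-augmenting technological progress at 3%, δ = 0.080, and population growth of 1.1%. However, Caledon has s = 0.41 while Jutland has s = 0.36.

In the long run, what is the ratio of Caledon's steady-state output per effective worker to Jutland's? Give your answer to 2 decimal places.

ratio ≈ 1.08

Steady-state y* = [s/(n + g + δ)]^(α/(1−α)), so the ratio is [ (s_C/(n + g + δ)_C) / (s_J/(n + g + δ)_J) ]^0.6129.
s_C/(n + g + δ)_C = 0.41/0.121 = 3.3884; s_J/(n + g + δ)_J = 0.36/0.121 = 2.9752.
Ratio = (3.3884/2.9752)^0.6129 = 1.1389^0.6129 ≈ 1.0830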